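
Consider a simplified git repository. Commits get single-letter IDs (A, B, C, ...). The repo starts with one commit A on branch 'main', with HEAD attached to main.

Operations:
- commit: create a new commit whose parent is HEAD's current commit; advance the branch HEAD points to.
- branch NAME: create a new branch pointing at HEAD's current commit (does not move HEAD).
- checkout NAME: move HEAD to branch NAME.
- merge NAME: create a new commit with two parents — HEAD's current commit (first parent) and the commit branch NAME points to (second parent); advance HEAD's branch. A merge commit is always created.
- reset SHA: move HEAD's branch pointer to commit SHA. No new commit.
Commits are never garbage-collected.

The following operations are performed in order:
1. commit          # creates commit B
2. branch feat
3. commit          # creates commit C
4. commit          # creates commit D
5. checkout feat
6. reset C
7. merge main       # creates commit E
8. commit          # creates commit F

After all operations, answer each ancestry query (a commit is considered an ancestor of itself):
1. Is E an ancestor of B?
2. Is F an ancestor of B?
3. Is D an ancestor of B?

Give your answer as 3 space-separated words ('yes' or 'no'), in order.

After op 1 (commit): HEAD=main@B [main=B]
After op 2 (branch): HEAD=main@B [feat=B main=B]
After op 3 (commit): HEAD=main@C [feat=B main=C]
After op 4 (commit): HEAD=main@D [feat=B main=D]
After op 5 (checkout): HEAD=feat@B [feat=B main=D]
After op 6 (reset): HEAD=feat@C [feat=C main=D]
After op 7 (merge): HEAD=feat@E [feat=E main=D]
After op 8 (commit): HEAD=feat@F [feat=F main=D]
ancestors(B) = {A,B}; E in? no
ancestors(B) = {A,B}; F in? no
ancestors(B) = {A,B}; D in? no

Answer: no no no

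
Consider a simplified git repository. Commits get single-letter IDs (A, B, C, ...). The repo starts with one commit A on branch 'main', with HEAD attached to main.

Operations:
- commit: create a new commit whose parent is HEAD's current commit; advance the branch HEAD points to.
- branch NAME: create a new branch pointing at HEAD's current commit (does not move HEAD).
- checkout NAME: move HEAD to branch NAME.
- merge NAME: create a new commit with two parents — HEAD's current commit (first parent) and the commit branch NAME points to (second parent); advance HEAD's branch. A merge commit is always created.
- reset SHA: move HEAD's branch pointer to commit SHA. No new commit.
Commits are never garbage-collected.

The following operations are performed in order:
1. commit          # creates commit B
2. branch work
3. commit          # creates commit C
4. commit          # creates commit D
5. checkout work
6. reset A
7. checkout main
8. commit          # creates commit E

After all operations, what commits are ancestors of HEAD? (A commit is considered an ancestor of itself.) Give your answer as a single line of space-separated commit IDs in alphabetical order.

Answer: A B C D E

Derivation:
After op 1 (commit): HEAD=main@B [main=B]
After op 2 (branch): HEAD=main@B [main=B work=B]
After op 3 (commit): HEAD=main@C [main=C work=B]
After op 4 (commit): HEAD=main@D [main=D work=B]
After op 5 (checkout): HEAD=work@B [main=D work=B]
After op 6 (reset): HEAD=work@A [main=D work=A]
After op 7 (checkout): HEAD=main@D [main=D work=A]
After op 8 (commit): HEAD=main@E [main=E work=A]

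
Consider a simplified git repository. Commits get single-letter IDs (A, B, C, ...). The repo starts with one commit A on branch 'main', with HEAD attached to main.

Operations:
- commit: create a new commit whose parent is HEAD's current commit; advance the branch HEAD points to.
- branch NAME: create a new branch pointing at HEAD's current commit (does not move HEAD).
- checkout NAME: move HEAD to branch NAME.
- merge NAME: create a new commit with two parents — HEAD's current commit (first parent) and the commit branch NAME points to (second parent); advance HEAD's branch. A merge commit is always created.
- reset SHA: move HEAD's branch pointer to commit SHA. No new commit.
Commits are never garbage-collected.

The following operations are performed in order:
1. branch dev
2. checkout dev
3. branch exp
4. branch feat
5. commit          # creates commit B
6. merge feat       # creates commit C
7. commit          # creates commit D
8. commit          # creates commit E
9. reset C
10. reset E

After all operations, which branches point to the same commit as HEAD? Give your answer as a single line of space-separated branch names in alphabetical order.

Answer: dev

Derivation:
After op 1 (branch): HEAD=main@A [dev=A main=A]
After op 2 (checkout): HEAD=dev@A [dev=A main=A]
After op 3 (branch): HEAD=dev@A [dev=A exp=A main=A]
After op 4 (branch): HEAD=dev@A [dev=A exp=A feat=A main=A]
After op 5 (commit): HEAD=dev@B [dev=B exp=A feat=A main=A]
After op 6 (merge): HEAD=dev@C [dev=C exp=A feat=A main=A]
After op 7 (commit): HEAD=dev@D [dev=D exp=A feat=A main=A]
After op 8 (commit): HEAD=dev@E [dev=E exp=A feat=A main=A]
After op 9 (reset): HEAD=dev@C [dev=C exp=A feat=A main=A]
After op 10 (reset): HEAD=dev@E [dev=E exp=A feat=A main=A]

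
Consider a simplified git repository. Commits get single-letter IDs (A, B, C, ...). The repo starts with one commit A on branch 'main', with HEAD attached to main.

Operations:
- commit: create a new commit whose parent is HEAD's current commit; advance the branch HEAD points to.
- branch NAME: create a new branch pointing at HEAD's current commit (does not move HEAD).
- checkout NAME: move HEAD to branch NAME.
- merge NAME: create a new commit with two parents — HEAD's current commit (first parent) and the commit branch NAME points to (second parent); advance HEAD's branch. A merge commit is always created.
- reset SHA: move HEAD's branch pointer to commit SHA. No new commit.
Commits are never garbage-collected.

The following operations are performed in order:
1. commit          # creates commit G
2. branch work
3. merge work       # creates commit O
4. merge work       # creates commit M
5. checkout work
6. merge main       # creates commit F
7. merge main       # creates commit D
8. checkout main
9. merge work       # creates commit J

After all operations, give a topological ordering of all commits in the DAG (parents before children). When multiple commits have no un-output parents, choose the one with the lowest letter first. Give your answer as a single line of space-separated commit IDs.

Answer: A G O M F D J

Derivation:
After op 1 (commit): HEAD=main@G [main=G]
After op 2 (branch): HEAD=main@G [main=G work=G]
After op 3 (merge): HEAD=main@O [main=O work=G]
After op 4 (merge): HEAD=main@M [main=M work=G]
After op 5 (checkout): HEAD=work@G [main=M work=G]
After op 6 (merge): HEAD=work@F [main=M work=F]
After op 7 (merge): HEAD=work@D [main=M work=D]
After op 8 (checkout): HEAD=main@M [main=M work=D]
After op 9 (merge): HEAD=main@J [main=J work=D]
commit A: parents=[]
commit D: parents=['F', 'M']
commit F: parents=['G', 'M']
commit G: parents=['A']
commit J: parents=['M', 'D']
commit M: parents=['O', 'G']
commit O: parents=['G', 'G']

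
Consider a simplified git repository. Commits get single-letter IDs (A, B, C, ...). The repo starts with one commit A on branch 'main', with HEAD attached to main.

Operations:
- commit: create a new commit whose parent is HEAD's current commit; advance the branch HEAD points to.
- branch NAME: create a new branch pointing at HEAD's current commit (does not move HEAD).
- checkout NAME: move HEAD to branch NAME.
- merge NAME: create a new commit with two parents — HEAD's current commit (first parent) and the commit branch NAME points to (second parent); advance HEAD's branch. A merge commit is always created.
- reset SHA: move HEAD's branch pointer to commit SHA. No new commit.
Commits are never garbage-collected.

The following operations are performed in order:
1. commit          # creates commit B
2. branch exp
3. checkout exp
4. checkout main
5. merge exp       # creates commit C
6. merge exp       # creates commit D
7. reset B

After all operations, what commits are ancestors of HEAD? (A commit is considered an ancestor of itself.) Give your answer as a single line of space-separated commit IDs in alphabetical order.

After op 1 (commit): HEAD=main@B [main=B]
After op 2 (branch): HEAD=main@B [exp=B main=B]
After op 3 (checkout): HEAD=exp@B [exp=B main=B]
After op 4 (checkout): HEAD=main@B [exp=B main=B]
After op 5 (merge): HEAD=main@C [exp=B main=C]
After op 6 (merge): HEAD=main@D [exp=B main=D]
After op 7 (reset): HEAD=main@B [exp=B main=B]

Answer: A B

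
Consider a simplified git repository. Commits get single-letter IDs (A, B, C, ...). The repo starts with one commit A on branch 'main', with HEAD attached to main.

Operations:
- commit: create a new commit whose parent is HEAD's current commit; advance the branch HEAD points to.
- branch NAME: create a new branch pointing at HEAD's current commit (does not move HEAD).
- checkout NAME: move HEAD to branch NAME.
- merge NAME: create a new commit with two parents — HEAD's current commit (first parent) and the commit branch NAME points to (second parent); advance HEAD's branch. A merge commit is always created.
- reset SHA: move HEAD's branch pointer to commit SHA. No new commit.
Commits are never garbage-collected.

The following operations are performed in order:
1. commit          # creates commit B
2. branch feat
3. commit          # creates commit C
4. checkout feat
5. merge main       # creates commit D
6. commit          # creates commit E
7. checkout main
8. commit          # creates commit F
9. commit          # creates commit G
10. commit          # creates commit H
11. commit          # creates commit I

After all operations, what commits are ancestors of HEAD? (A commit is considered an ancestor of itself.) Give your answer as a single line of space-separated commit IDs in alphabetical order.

After op 1 (commit): HEAD=main@B [main=B]
After op 2 (branch): HEAD=main@B [feat=B main=B]
After op 3 (commit): HEAD=main@C [feat=B main=C]
After op 4 (checkout): HEAD=feat@B [feat=B main=C]
After op 5 (merge): HEAD=feat@D [feat=D main=C]
After op 6 (commit): HEAD=feat@E [feat=E main=C]
After op 7 (checkout): HEAD=main@C [feat=E main=C]
After op 8 (commit): HEAD=main@F [feat=E main=F]
After op 9 (commit): HEAD=main@G [feat=E main=G]
After op 10 (commit): HEAD=main@H [feat=E main=H]
After op 11 (commit): HEAD=main@I [feat=E main=I]

Answer: A B C F G H I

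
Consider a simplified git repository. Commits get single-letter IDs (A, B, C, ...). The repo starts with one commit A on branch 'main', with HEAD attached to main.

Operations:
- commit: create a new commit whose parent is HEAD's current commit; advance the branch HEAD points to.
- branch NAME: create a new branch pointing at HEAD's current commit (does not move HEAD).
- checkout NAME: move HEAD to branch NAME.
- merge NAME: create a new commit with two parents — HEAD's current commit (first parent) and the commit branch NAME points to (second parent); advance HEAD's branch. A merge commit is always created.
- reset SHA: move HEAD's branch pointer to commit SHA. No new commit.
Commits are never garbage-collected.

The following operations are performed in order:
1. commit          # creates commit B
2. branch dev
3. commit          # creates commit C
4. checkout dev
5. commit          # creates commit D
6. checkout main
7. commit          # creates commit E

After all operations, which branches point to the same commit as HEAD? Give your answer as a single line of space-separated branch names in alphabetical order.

Answer: main

Derivation:
After op 1 (commit): HEAD=main@B [main=B]
After op 2 (branch): HEAD=main@B [dev=B main=B]
After op 3 (commit): HEAD=main@C [dev=B main=C]
After op 4 (checkout): HEAD=dev@B [dev=B main=C]
After op 5 (commit): HEAD=dev@D [dev=D main=C]
After op 6 (checkout): HEAD=main@C [dev=D main=C]
After op 7 (commit): HEAD=main@E [dev=D main=E]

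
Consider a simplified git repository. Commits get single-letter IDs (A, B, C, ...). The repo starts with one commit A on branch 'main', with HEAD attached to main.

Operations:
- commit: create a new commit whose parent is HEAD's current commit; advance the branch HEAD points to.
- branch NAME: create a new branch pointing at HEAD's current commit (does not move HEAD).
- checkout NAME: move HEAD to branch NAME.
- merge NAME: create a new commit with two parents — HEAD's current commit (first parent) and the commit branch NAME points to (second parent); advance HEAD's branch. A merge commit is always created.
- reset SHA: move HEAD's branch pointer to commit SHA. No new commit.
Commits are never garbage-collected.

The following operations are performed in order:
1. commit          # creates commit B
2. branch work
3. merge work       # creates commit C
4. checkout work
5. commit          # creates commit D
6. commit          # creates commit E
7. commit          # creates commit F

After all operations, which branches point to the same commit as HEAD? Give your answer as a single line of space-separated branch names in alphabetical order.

Answer: work

Derivation:
After op 1 (commit): HEAD=main@B [main=B]
After op 2 (branch): HEAD=main@B [main=B work=B]
After op 3 (merge): HEAD=main@C [main=C work=B]
After op 4 (checkout): HEAD=work@B [main=C work=B]
After op 5 (commit): HEAD=work@D [main=C work=D]
After op 6 (commit): HEAD=work@E [main=C work=E]
After op 7 (commit): HEAD=work@F [main=C work=F]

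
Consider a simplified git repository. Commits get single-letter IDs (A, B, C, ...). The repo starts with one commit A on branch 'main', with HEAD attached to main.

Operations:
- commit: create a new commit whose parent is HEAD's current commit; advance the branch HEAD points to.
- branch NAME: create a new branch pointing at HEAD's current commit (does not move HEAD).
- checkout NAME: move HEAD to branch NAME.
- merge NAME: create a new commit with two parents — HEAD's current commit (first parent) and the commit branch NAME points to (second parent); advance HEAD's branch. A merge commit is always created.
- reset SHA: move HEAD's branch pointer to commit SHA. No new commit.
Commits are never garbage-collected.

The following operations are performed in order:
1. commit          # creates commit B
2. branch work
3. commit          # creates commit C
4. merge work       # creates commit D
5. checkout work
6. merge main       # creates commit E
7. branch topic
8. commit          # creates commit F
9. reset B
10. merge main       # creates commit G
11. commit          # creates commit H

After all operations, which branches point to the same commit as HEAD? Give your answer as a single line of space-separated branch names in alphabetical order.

After op 1 (commit): HEAD=main@B [main=B]
After op 2 (branch): HEAD=main@B [main=B work=B]
After op 3 (commit): HEAD=main@C [main=C work=B]
After op 4 (merge): HEAD=main@D [main=D work=B]
After op 5 (checkout): HEAD=work@B [main=D work=B]
After op 6 (merge): HEAD=work@E [main=D work=E]
After op 7 (branch): HEAD=work@E [main=D topic=E work=E]
After op 8 (commit): HEAD=work@F [main=D topic=E work=F]
After op 9 (reset): HEAD=work@B [main=D topic=E work=B]
After op 10 (merge): HEAD=work@G [main=D topic=E work=G]
After op 11 (commit): HEAD=work@H [main=D topic=E work=H]

Answer: work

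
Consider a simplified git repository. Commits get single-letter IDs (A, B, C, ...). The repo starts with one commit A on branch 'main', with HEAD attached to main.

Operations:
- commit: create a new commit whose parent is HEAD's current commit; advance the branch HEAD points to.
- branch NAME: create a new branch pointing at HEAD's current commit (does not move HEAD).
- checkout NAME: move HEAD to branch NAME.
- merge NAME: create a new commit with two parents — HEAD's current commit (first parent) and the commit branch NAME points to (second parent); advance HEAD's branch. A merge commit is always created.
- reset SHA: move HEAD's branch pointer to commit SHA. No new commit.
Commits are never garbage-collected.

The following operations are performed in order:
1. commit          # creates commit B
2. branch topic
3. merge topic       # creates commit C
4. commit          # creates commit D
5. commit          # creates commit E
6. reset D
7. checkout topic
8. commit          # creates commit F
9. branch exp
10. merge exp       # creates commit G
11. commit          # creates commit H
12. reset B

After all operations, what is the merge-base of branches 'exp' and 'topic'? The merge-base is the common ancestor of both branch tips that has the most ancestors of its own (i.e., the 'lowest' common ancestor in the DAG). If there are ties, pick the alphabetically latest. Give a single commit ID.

Answer: B

Derivation:
After op 1 (commit): HEAD=main@B [main=B]
After op 2 (branch): HEAD=main@B [main=B topic=B]
After op 3 (merge): HEAD=main@C [main=C topic=B]
After op 4 (commit): HEAD=main@D [main=D topic=B]
After op 5 (commit): HEAD=main@E [main=E topic=B]
After op 6 (reset): HEAD=main@D [main=D topic=B]
After op 7 (checkout): HEAD=topic@B [main=D topic=B]
After op 8 (commit): HEAD=topic@F [main=D topic=F]
After op 9 (branch): HEAD=topic@F [exp=F main=D topic=F]
After op 10 (merge): HEAD=topic@G [exp=F main=D topic=G]
After op 11 (commit): HEAD=topic@H [exp=F main=D topic=H]
After op 12 (reset): HEAD=topic@B [exp=F main=D topic=B]
ancestors(exp=F): ['A', 'B', 'F']
ancestors(topic=B): ['A', 'B']
common: ['A', 'B']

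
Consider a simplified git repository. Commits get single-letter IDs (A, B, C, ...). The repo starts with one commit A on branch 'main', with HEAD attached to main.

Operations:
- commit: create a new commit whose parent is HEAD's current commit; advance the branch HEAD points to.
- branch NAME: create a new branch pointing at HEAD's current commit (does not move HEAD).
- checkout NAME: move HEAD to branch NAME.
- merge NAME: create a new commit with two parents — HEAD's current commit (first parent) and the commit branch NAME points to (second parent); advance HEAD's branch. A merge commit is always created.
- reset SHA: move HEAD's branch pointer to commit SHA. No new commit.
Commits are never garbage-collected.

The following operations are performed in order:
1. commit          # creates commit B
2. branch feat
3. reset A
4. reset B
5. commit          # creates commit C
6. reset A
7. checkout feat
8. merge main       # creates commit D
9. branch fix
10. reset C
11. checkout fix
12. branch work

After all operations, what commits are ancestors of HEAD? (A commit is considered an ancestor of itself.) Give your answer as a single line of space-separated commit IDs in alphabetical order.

After op 1 (commit): HEAD=main@B [main=B]
After op 2 (branch): HEAD=main@B [feat=B main=B]
After op 3 (reset): HEAD=main@A [feat=B main=A]
After op 4 (reset): HEAD=main@B [feat=B main=B]
After op 5 (commit): HEAD=main@C [feat=B main=C]
After op 6 (reset): HEAD=main@A [feat=B main=A]
After op 7 (checkout): HEAD=feat@B [feat=B main=A]
After op 8 (merge): HEAD=feat@D [feat=D main=A]
After op 9 (branch): HEAD=feat@D [feat=D fix=D main=A]
After op 10 (reset): HEAD=feat@C [feat=C fix=D main=A]
After op 11 (checkout): HEAD=fix@D [feat=C fix=D main=A]
After op 12 (branch): HEAD=fix@D [feat=C fix=D main=A work=D]

Answer: A B D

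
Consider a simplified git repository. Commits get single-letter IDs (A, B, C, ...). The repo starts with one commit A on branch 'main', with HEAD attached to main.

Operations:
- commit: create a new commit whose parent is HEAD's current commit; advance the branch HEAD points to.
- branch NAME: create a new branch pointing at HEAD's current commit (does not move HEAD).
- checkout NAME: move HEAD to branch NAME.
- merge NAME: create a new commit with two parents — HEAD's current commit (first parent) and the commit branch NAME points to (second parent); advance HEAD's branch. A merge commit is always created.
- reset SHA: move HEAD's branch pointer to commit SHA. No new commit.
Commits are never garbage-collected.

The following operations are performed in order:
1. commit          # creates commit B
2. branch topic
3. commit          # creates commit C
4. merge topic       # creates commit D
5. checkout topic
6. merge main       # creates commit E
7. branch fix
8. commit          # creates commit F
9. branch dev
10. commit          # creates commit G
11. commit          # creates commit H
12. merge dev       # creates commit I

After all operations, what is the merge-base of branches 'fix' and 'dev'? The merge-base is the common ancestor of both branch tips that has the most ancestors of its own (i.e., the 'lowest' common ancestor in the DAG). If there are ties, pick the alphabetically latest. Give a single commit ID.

Answer: E

Derivation:
After op 1 (commit): HEAD=main@B [main=B]
After op 2 (branch): HEAD=main@B [main=B topic=B]
After op 3 (commit): HEAD=main@C [main=C topic=B]
After op 4 (merge): HEAD=main@D [main=D topic=B]
After op 5 (checkout): HEAD=topic@B [main=D topic=B]
After op 6 (merge): HEAD=topic@E [main=D topic=E]
After op 7 (branch): HEAD=topic@E [fix=E main=D topic=E]
After op 8 (commit): HEAD=topic@F [fix=E main=D topic=F]
After op 9 (branch): HEAD=topic@F [dev=F fix=E main=D topic=F]
After op 10 (commit): HEAD=topic@G [dev=F fix=E main=D topic=G]
After op 11 (commit): HEAD=topic@H [dev=F fix=E main=D topic=H]
After op 12 (merge): HEAD=topic@I [dev=F fix=E main=D topic=I]
ancestors(fix=E): ['A', 'B', 'C', 'D', 'E']
ancestors(dev=F): ['A', 'B', 'C', 'D', 'E', 'F']
common: ['A', 'B', 'C', 'D', 'E']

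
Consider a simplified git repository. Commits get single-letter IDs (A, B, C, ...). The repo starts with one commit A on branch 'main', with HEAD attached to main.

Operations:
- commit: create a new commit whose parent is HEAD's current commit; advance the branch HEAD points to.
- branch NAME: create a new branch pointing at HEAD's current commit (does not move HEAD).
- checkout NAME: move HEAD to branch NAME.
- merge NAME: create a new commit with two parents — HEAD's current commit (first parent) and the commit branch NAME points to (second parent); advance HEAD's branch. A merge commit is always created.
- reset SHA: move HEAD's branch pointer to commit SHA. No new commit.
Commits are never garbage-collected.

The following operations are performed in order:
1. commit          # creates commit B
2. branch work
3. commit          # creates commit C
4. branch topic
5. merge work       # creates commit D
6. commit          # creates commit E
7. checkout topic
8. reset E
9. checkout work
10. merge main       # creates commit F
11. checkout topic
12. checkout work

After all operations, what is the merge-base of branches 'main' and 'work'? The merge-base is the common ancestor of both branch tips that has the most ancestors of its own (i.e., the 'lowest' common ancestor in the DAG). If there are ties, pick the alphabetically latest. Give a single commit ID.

After op 1 (commit): HEAD=main@B [main=B]
After op 2 (branch): HEAD=main@B [main=B work=B]
After op 3 (commit): HEAD=main@C [main=C work=B]
After op 4 (branch): HEAD=main@C [main=C topic=C work=B]
After op 5 (merge): HEAD=main@D [main=D topic=C work=B]
After op 6 (commit): HEAD=main@E [main=E topic=C work=B]
After op 7 (checkout): HEAD=topic@C [main=E topic=C work=B]
After op 8 (reset): HEAD=topic@E [main=E topic=E work=B]
After op 9 (checkout): HEAD=work@B [main=E topic=E work=B]
After op 10 (merge): HEAD=work@F [main=E topic=E work=F]
After op 11 (checkout): HEAD=topic@E [main=E topic=E work=F]
After op 12 (checkout): HEAD=work@F [main=E topic=E work=F]
ancestors(main=E): ['A', 'B', 'C', 'D', 'E']
ancestors(work=F): ['A', 'B', 'C', 'D', 'E', 'F']
common: ['A', 'B', 'C', 'D', 'E']

Answer: E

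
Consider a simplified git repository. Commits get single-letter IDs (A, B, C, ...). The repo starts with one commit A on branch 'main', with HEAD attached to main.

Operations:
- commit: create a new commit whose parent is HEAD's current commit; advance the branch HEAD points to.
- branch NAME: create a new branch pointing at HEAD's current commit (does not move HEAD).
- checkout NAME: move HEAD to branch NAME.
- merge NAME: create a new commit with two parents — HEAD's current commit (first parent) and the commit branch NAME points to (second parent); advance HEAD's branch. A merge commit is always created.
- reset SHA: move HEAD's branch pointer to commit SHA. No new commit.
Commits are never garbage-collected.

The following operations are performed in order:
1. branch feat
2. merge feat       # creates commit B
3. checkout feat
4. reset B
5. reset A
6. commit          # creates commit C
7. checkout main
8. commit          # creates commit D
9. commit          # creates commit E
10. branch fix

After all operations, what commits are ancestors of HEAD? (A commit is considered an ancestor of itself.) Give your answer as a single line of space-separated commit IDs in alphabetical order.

After op 1 (branch): HEAD=main@A [feat=A main=A]
After op 2 (merge): HEAD=main@B [feat=A main=B]
After op 3 (checkout): HEAD=feat@A [feat=A main=B]
After op 4 (reset): HEAD=feat@B [feat=B main=B]
After op 5 (reset): HEAD=feat@A [feat=A main=B]
After op 6 (commit): HEAD=feat@C [feat=C main=B]
After op 7 (checkout): HEAD=main@B [feat=C main=B]
After op 8 (commit): HEAD=main@D [feat=C main=D]
After op 9 (commit): HEAD=main@E [feat=C main=E]
After op 10 (branch): HEAD=main@E [feat=C fix=E main=E]

Answer: A B D E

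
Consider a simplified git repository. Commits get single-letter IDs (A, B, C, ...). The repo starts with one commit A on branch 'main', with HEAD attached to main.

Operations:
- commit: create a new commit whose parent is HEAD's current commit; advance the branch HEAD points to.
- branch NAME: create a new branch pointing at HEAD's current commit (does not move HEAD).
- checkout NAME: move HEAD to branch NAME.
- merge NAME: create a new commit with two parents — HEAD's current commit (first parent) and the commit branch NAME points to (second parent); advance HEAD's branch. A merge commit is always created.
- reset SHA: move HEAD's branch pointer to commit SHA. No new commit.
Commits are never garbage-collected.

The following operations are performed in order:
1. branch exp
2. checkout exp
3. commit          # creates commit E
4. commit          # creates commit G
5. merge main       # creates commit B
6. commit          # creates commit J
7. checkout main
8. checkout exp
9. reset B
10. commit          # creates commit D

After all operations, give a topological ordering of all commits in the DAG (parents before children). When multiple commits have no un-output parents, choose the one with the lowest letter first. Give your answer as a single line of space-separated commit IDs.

After op 1 (branch): HEAD=main@A [exp=A main=A]
After op 2 (checkout): HEAD=exp@A [exp=A main=A]
After op 3 (commit): HEAD=exp@E [exp=E main=A]
After op 4 (commit): HEAD=exp@G [exp=G main=A]
After op 5 (merge): HEAD=exp@B [exp=B main=A]
After op 6 (commit): HEAD=exp@J [exp=J main=A]
After op 7 (checkout): HEAD=main@A [exp=J main=A]
After op 8 (checkout): HEAD=exp@J [exp=J main=A]
After op 9 (reset): HEAD=exp@B [exp=B main=A]
After op 10 (commit): HEAD=exp@D [exp=D main=A]
commit A: parents=[]
commit B: parents=['G', 'A']
commit D: parents=['B']
commit E: parents=['A']
commit G: parents=['E']
commit J: parents=['B']

Answer: A E G B D J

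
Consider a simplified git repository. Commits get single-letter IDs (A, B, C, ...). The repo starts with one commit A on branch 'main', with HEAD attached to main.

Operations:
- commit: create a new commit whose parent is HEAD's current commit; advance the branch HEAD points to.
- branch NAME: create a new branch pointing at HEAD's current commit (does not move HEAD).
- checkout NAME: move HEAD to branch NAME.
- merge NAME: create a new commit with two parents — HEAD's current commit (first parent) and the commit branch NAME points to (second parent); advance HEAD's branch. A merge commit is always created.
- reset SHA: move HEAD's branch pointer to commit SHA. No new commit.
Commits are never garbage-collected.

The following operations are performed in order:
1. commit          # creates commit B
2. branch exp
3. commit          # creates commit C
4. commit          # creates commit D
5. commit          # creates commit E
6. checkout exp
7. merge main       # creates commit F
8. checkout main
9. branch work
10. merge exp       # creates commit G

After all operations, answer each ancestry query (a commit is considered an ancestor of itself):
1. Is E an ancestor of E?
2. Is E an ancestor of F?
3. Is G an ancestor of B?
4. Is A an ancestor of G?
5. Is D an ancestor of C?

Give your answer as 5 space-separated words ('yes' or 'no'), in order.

After op 1 (commit): HEAD=main@B [main=B]
After op 2 (branch): HEAD=main@B [exp=B main=B]
After op 3 (commit): HEAD=main@C [exp=B main=C]
After op 4 (commit): HEAD=main@D [exp=B main=D]
After op 5 (commit): HEAD=main@E [exp=B main=E]
After op 6 (checkout): HEAD=exp@B [exp=B main=E]
After op 7 (merge): HEAD=exp@F [exp=F main=E]
After op 8 (checkout): HEAD=main@E [exp=F main=E]
After op 9 (branch): HEAD=main@E [exp=F main=E work=E]
After op 10 (merge): HEAD=main@G [exp=F main=G work=E]
ancestors(E) = {A,B,C,D,E}; E in? yes
ancestors(F) = {A,B,C,D,E,F}; E in? yes
ancestors(B) = {A,B}; G in? no
ancestors(G) = {A,B,C,D,E,F,G}; A in? yes
ancestors(C) = {A,B,C}; D in? no

Answer: yes yes no yes no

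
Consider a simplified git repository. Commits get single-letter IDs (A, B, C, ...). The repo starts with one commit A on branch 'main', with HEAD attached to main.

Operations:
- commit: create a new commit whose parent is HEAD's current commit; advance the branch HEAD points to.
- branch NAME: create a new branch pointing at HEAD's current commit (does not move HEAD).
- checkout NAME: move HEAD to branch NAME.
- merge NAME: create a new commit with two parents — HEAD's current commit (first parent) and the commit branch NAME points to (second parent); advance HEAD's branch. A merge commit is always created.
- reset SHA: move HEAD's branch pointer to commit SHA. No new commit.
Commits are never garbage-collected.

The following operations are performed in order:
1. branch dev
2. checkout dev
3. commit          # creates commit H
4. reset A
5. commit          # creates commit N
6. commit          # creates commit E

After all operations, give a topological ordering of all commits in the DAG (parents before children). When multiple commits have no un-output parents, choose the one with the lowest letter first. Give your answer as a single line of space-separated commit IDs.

Answer: A H N E

Derivation:
After op 1 (branch): HEAD=main@A [dev=A main=A]
After op 2 (checkout): HEAD=dev@A [dev=A main=A]
After op 3 (commit): HEAD=dev@H [dev=H main=A]
After op 4 (reset): HEAD=dev@A [dev=A main=A]
After op 5 (commit): HEAD=dev@N [dev=N main=A]
After op 6 (commit): HEAD=dev@E [dev=E main=A]
commit A: parents=[]
commit E: parents=['N']
commit H: parents=['A']
commit N: parents=['A']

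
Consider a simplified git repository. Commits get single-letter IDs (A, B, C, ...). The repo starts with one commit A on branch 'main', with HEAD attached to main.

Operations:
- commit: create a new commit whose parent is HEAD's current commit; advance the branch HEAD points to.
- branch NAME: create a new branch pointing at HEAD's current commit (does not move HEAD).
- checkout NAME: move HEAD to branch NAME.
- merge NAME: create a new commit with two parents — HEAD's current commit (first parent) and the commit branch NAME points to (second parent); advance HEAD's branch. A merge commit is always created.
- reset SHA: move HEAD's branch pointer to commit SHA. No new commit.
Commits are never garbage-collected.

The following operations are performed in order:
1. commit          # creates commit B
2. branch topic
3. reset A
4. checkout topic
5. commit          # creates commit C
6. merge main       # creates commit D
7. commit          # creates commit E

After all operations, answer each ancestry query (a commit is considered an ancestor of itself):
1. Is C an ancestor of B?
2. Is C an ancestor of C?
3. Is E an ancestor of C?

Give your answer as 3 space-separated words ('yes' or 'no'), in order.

After op 1 (commit): HEAD=main@B [main=B]
After op 2 (branch): HEAD=main@B [main=B topic=B]
After op 3 (reset): HEAD=main@A [main=A topic=B]
After op 4 (checkout): HEAD=topic@B [main=A topic=B]
After op 5 (commit): HEAD=topic@C [main=A topic=C]
After op 6 (merge): HEAD=topic@D [main=A topic=D]
After op 7 (commit): HEAD=topic@E [main=A topic=E]
ancestors(B) = {A,B}; C in? no
ancestors(C) = {A,B,C}; C in? yes
ancestors(C) = {A,B,C}; E in? no

Answer: no yes no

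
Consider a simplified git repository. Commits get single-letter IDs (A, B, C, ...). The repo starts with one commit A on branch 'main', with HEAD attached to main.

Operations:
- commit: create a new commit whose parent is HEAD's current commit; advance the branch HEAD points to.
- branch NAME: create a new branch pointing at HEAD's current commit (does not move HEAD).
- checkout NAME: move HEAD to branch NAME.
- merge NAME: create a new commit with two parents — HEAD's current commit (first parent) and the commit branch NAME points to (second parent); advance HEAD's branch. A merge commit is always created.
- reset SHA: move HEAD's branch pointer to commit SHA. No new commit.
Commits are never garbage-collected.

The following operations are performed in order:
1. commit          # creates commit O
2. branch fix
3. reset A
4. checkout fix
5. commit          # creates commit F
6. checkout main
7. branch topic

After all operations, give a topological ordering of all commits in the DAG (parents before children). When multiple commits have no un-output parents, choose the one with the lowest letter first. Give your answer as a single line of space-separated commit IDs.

After op 1 (commit): HEAD=main@O [main=O]
After op 2 (branch): HEAD=main@O [fix=O main=O]
After op 3 (reset): HEAD=main@A [fix=O main=A]
After op 4 (checkout): HEAD=fix@O [fix=O main=A]
After op 5 (commit): HEAD=fix@F [fix=F main=A]
After op 6 (checkout): HEAD=main@A [fix=F main=A]
After op 7 (branch): HEAD=main@A [fix=F main=A topic=A]
commit A: parents=[]
commit F: parents=['O']
commit O: parents=['A']

Answer: A O F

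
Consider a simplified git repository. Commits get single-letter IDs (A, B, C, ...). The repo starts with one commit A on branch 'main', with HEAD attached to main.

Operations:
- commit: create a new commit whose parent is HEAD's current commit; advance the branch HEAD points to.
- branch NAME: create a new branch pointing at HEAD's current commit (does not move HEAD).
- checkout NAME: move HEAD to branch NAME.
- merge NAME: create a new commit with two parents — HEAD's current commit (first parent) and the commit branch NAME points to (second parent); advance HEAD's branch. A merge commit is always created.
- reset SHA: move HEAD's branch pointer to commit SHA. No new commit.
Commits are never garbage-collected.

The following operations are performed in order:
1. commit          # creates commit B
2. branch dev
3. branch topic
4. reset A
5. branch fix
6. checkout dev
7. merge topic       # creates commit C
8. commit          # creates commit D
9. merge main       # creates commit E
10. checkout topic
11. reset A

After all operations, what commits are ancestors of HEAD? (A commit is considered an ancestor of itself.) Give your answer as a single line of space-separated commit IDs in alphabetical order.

After op 1 (commit): HEAD=main@B [main=B]
After op 2 (branch): HEAD=main@B [dev=B main=B]
After op 3 (branch): HEAD=main@B [dev=B main=B topic=B]
After op 4 (reset): HEAD=main@A [dev=B main=A topic=B]
After op 5 (branch): HEAD=main@A [dev=B fix=A main=A topic=B]
After op 6 (checkout): HEAD=dev@B [dev=B fix=A main=A topic=B]
After op 7 (merge): HEAD=dev@C [dev=C fix=A main=A topic=B]
After op 8 (commit): HEAD=dev@D [dev=D fix=A main=A topic=B]
After op 9 (merge): HEAD=dev@E [dev=E fix=A main=A topic=B]
After op 10 (checkout): HEAD=topic@B [dev=E fix=A main=A topic=B]
After op 11 (reset): HEAD=topic@A [dev=E fix=A main=A topic=A]

Answer: A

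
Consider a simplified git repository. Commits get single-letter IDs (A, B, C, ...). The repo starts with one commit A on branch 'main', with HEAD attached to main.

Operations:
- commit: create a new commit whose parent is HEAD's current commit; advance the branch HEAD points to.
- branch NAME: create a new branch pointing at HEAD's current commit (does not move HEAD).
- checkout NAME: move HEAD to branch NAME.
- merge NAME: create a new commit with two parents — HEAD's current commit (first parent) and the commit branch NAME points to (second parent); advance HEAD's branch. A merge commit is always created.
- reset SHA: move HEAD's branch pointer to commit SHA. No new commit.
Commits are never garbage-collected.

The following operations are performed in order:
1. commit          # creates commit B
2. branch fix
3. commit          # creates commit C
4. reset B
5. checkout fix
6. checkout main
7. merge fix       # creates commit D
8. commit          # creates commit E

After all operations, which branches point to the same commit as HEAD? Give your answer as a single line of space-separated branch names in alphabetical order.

Answer: main

Derivation:
After op 1 (commit): HEAD=main@B [main=B]
After op 2 (branch): HEAD=main@B [fix=B main=B]
After op 3 (commit): HEAD=main@C [fix=B main=C]
After op 4 (reset): HEAD=main@B [fix=B main=B]
After op 5 (checkout): HEAD=fix@B [fix=B main=B]
After op 6 (checkout): HEAD=main@B [fix=B main=B]
After op 7 (merge): HEAD=main@D [fix=B main=D]
After op 8 (commit): HEAD=main@E [fix=B main=E]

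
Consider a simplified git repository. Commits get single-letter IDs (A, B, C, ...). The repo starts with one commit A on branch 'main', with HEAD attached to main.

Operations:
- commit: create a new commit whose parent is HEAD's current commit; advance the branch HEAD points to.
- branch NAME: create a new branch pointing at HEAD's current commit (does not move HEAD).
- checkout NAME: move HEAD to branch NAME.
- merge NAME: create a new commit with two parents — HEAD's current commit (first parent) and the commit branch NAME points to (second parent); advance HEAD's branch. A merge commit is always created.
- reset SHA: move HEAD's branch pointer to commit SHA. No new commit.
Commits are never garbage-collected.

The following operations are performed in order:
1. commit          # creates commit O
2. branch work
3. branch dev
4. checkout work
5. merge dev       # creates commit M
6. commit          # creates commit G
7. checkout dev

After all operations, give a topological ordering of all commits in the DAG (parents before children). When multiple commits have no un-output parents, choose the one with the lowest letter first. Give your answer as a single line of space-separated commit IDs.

After op 1 (commit): HEAD=main@O [main=O]
After op 2 (branch): HEAD=main@O [main=O work=O]
After op 3 (branch): HEAD=main@O [dev=O main=O work=O]
After op 4 (checkout): HEAD=work@O [dev=O main=O work=O]
After op 5 (merge): HEAD=work@M [dev=O main=O work=M]
After op 6 (commit): HEAD=work@G [dev=O main=O work=G]
After op 7 (checkout): HEAD=dev@O [dev=O main=O work=G]
commit A: parents=[]
commit G: parents=['M']
commit M: parents=['O', 'O']
commit O: parents=['A']

Answer: A O M G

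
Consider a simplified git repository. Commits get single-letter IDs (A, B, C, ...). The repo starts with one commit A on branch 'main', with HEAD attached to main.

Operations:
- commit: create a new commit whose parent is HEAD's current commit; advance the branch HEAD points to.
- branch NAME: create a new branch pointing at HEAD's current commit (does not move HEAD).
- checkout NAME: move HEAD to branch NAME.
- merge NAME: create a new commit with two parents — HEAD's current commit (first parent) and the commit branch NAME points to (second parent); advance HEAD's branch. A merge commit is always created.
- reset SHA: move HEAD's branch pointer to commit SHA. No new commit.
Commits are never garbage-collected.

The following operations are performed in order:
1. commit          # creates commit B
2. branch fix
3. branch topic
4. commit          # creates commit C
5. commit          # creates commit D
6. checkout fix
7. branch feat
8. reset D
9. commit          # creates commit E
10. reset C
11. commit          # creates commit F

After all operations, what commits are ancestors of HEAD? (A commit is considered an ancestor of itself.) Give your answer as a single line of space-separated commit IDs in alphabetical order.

After op 1 (commit): HEAD=main@B [main=B]
After op 2 (branch): HEAD=main@B [fix=B main=B]
After op 3 (branch): HEAD=main@B [fix=B main=B topic=B]
After op 4 (commit): HEAD=main@C [fix=B main=C topic=B]
After op 5 (commit): HEAD=main@D [fix=B main=D topic=B]
After op 6 (checkout): HEAD=fix@B [fix=B main=D topic=B]
After op 7 (branch): HEAD=fix@B [feat=B fix=B main=D topic=B]
After op 8 (reset): HEAD=fix@D [feat=B fix=D main=D topic=B]
After op 9 (commit): HEAD=fix@E [feat=B fix=E main=D topic=B]
After op 10 (reset): HEAD=fix@C [feat=B fix=C main=D topic=B]
After op 11 (commit): HEAD=fix@F [feat=B fix=F main=D topic=B]

Answer: A B C F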